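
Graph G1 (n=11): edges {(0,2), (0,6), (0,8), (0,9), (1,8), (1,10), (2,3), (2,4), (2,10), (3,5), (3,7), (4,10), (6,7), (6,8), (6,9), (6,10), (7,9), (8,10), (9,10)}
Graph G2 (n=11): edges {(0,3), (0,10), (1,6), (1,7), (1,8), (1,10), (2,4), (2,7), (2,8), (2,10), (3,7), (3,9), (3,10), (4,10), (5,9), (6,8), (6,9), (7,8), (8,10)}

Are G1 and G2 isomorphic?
Yes, isomorphic

The graphs are isomorphic.
One valid mapping φ: V(G1) → V(G2): 0→7, 1→4, 2→3, 3→9, 4→0, 5→5, 6→8, 7→6, 8→2, 9→1, 10→10

Verify φ preserves adjacency — for each edge of G1, its image is an edge of G2:
  (0,2) → (φ(0),φ(2)) = (3,7) ∈ E(G2) ✓
  (0,6) → (φ(0),φ(6)) = (7,8) ∈ E(G2) ✓
  (0,8) → (φ(0),φ(8)) = (2,7) ∈ E(G2) ✓
  (0,9) → (φ(0),φ(9)) = (1,7) ∈ E(G2) ✓
  (1,8) → (φ(1),φ(8)) = (2,4) ∈ E(G2) ✓
  (1,10) → (φ(1),φ(10)) = (4,10) ∈ E(G2) ✓
  (2,3) → (φ(2),φ(3)) = (3,9) ∈ E(G2) ✓
  (2,4) → (φ(2),φ(4)) = (0,3) ∈ E(G2) ✓
  (2,10) → (φ(2),φ(10)) = (3,10) ∈ E(G2) ✓
  (3,5) → (φ(3),φ(5)) = (5,9) ∈ E(G2) ✓
  (3,7) → (φ(3),φ(7)) = (6,9) ∈ E(G2) ✓
  (4,10) → (φ(4),φ(10)) = (0,10) ∈ E(G2) ✓
  (6,7) → (φ(6),φ(7)) = (6,8) ∈ E(G2) ✓
  (6,8) → (φ(6),φ(8)) = (2,8) ∈ E(G2) ✓
  (6,9) → (φ(6),φ(9)) = (1,8) ∈ E(G2) ✓
  (6,10) → (φ(6),φ(10)) = (8,10) ∈ E(G2) ✓
  (7,9) → (φ(7),φ(9)) = (1,6) ∈ E(G2) ✓
  (8,10) → (φ(8),φ(10)) = (2,10) ∈ E(G2) ✓
  (9,10) → (φ(9),φ(10)) = (1,10) ∈ E(G2) ✓
All 19 edges of G1 map to edges of G2, and |E(G1)| = |E(G2)| = 19, so φ is a bijection on edges as well as vertices. Hence G1 ≅ G2.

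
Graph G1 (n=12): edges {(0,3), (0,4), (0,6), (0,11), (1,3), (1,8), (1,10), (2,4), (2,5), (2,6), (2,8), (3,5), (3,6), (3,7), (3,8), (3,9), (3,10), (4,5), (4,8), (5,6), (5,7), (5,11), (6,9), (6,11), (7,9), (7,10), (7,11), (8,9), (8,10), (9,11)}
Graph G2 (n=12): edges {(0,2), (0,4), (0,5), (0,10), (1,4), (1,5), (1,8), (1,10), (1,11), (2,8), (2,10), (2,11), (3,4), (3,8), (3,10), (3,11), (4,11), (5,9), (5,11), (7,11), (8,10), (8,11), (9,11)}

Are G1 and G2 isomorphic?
No, not isomorphic

The graphs are NOT isomorphic.

Connected components of G1: 1 component(s) with vertex sets [[0, 1, 2, 3, 4, 5, 6, 7, 8, 9, 10, 11]], sizes [12].
Connected components of G2: 2 component(s) with vertex sets [[6], [0, 1, 2, 3, 4, 5, 7, 8, 9, 10, 11]], sizes [1, 11].
The number of connected components (and the multiset of component sizes) is an isomorphism invariant — an isomorphism maps each component of G1 bijectively onto a component of G2. Since G1 has 1 component(s) and G2 has 2, they cannot be isomorphic.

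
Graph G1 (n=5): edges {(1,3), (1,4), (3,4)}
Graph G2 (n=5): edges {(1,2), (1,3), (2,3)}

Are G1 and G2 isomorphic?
Yes, isomorphic

The graphs are isomorphic.
One valid mapping φ: V(G1) → V(G2): 0→0, 1→1, 2→4, 3→3, 4→2

Verify φ preserves adjacency — for each edge of G1, its image is an edge of G2:
  (1,3) → (φ(1),φ(3)) = (1,3) ∈ E(G2) ✓
  (1,4) → (φ(1),φ(4)) = (1,2) ∈ E(G2) ✓
  (3,4) → (φ(3),φ(4)) = (2,3) ∈ E(G2) ✓
All 3 edges of G1 map to edges of G2, and |E(G1)| = |E(G2)| = 3, so φ is a bijection on edges as well as vertices. Hence G1 ≅ G2.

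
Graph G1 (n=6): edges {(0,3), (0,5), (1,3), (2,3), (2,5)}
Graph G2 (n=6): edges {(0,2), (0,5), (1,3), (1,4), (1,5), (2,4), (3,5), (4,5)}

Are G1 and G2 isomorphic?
No, not isomorphic

The graphs are NOT isomorphic.

Connected components of G1: 2 component(s) with vertex sets [[4], [0, 1, 2, 3, 5]], sizes [1, 5].
Connected components of G2: 1 component(s) with vertex sets [[0, 1, 2, 3, 4, 5]], sizes [6].
The number of connected components (and the multiset of component sizes) is an isomorphism invariant — an isomorphism maps each component of G1 bijectively onto a component of G2. Since G1 has 2 component(s) and G2 has 1, they cannot be isomorphic.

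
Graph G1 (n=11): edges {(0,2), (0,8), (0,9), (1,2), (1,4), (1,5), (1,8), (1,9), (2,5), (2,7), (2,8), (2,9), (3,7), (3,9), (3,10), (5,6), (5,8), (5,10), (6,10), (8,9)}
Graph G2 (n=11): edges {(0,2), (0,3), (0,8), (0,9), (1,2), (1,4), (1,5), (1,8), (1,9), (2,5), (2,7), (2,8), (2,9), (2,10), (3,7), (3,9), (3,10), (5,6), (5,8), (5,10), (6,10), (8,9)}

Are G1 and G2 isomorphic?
No, not isomorphic

The graphs are NOT isomorphic.

Counting edges: G1 has 20 edge(s); G2 has 22 edge(s).
Edge count is an isomorphism invariant (a bijection on vertices induces a bijection on edges), so differing edge counts rule out isomorphism.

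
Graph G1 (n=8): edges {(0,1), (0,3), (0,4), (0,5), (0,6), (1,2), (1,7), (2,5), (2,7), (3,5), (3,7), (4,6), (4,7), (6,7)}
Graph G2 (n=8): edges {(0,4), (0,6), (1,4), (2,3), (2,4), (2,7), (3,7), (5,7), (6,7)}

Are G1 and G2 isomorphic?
No, not isomorphic

The graphs are NOT isomorphic.

Counting triangles (3-cliques): G1 has 4, G2 has 1.
Triangle count is an isomorphism invariant, so differing triangle counts rule out isomorphism.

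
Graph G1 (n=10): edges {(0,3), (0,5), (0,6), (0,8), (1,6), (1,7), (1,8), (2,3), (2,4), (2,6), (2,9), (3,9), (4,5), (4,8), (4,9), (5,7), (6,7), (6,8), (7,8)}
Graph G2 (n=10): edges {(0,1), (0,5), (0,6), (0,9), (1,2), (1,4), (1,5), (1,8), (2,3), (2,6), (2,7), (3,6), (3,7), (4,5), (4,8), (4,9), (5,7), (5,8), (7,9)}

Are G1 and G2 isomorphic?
Yes, isomorphic

The graphs are isomorphic.
One valid mapping φ: V(G1) → V(G2): 0→0, 1→8, 2→2, 3→6, 4→7, 5→9, 6→1, 7→4, 8→5, 9→3

Verify φ preserves adjacency — for each edge of G1, its image is an edge of G2:
  (0,3) → (φ(0),φ(3)) = (0,6) ∈ E(G2) ✓
  (0,5) → (φ(0),φ(5)) = (0,9) ∈ E(G2) ✓
  (0,6) → (φ(0),φ(6)) = (0,1) ∈ E(G2) ✓
  (0,8) → (φ(0),φ(8)) = (0,5) ∈ E(G2) ✓
  (1,6) → (φ(1),φ(6)) = (1,8) ∈ E(G2) ✓
  (1,7) → (φ(1),φ(7)) = (4,8) ∈ E(G2) ✓
  (1,8) → (φ(1),φ(8)) = (5,8) ∈ E(G2) ✓
  (2,3) → (φ(2),φ(3)) = (2,6) ∈ E(G2) ✓
  (2,4) → (φ(2),φ(4)) = (2,7) ∈ E(G2) ✓
  (2,6) → (φ(2),φ(6)) = (1,2) ∈ E(G2) ✓
  (2,9) → (φ(2),φ(9)) = (2,3) ∈ E(G2) ✓
  (3,9) → (φ(3),φ(9)) = (3,6) ∈ E(G2) ✓
  (4,5) → (φ(4),φ(5)) = (7,9) ∈ E(G2) ✓
  (4,8) → (φ(4),φ(8)) = (5,7) ∈ E(G2) ✓
  (4,9) → (φ(4),φ(9)) = (3,7) ∈ E(G2) ✓
  (5,7) → (φ(5),φ(7)) = (4,9) ∈ E(G2) ✓
  (6,7) → (φ(6),φ(7)) = (1,4) ∈ E(G2) ✓
  (6,8) → (φ(6),φ(8)) = (1,5) ∈ E(G2) ✓
  (7,8) → (φ(7),φ(8)) = (4,5) ∈ E(G2) ✓
All 19 edges of G1 map to edges of G2, and |E(G1)| = |E(G2)| = 19, so φ is a bijection on edges as well as vertices. Hence G1 ≅ G2.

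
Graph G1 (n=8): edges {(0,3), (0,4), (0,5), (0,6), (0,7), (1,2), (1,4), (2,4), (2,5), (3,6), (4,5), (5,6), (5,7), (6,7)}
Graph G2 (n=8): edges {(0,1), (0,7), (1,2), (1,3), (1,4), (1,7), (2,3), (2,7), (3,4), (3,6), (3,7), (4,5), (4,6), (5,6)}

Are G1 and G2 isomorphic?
Yes, isomorphic

The graphs are isomorphic.
One valid mapping φ: V(G1) → V(G2): 0→1, 1→5, 2→6, 3→0, 4→4, 5→3, 6→7, 7→2

Verify φ preserves adjacency — for each edge of G1, its image is an edge of G2:
  (0,3) → (φ(0),φ(3)) = (0,1) ∈ E(G2) ✓
  (0,4) → (φ(0),φ(4)) = (1,4) ∈ E(G2) ✓
  (0,5) → (φ(0),φ(5)) = (1,3) ∈ E(G2) ✓
  (0,6) → (φ(0),φ(6)) = (1,7) ∈ E(G2) ✓
  (0,7) → (φ(0),φ(7)) = (1,2) ∈ E(G2) ✓
  (1,2) → (φ(1),φ(2)) = (5,6) ∈ E(G2) ✓
  (1,4) → (φ(1),φ(4)) = (4,5) ∈ E(G2) ✓
  (2,4) → (φ(2),φ(4)) = (4,6) ∈ E(G2) ✓
  (2,5) → (φ(2),φ(5)) = (3,6) ∈ E(G2) ✓
  (3,6) → (φ(3),φ(6)) = (0,7) ∈ E(G2) ✓
  (4,5) → (φ(4),φ(5)) = (3,4) ∈ E(G2) ✓
  (5,6) → (φ(5),φ(6)) = (3,7) ∈ E(G2) ✓
  (5,7) → (φ(5),φ(7)) = (2,3) ∈ E(G2) ✓
  (6,7) → (φ(6),φ(7)) = (2,7) ∈ E(G2) ✓
All 14 edges of G1 map to edges of G2, and |E(G1)| = |E(G2)| = 14, so φ is a bijection on edges as well as vertices. Hence G1 ≅ G2.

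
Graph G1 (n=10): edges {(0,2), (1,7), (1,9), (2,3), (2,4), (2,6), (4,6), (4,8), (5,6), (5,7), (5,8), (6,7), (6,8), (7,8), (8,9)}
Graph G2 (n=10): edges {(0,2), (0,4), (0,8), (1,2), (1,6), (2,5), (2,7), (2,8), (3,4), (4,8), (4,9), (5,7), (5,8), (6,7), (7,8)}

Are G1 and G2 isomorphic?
Yes, isomorphic

The graphs are isomorphic.
One valid mapping φ: V(G1) → V(G2): 0→9, 1→6, 2→4, 3→3, 4→0, 5→5, 6→8, 7→7, 8→2, 9→1

Verify φ preserves adjacency — for each edge of G1, its image is an edge of G2:
  (0,2) → (φ(0),φ(2)) = (4,9) ∈ E(G2) ✓
  (1,7) → (φ(1),φ(7)) = (6,7) ∈ E(G2) ✓
  (1,9) → (φ(1),φ(9)) = (1,6) ∈ E(G2) ✓
  (2,3) → (φ(2),φ(3)) = (3,4) ∈ E(G2) ✓
  (2,4) → (φ(2),φ(4)) = (0,4) ∈ E(G2) ✓
  (2,6) → (φ(2),φ(6)) = (4,8) ∈ E(G2) ✓
  (4,6) → (φ(4),φ(6)) = (0,8) ∈ E(G2) ✓
  (4,8) → (φ(4),φ(8)) = (0,2) ∈ E(G2) ✓
  (5,6) → (φ(5),φ(6)) = (5,8) ∈ E(G2) ✓
  (5,7) → (φ(5),φ(7)) = (5,7) ∈ E(G2) ✓
  (5,8) → (φ(5),φ(8)) = (2,5) ∈ E(G2) ✓
  (6,7) → (φ(6),φ(7)) = (7,8) ∈ E(G2) ✓
  (6,8) → (φ(6),φ(8)) = (2,8) ∈ E(G2) ✓
  (7,8) → (φ(7),φ(8)) = (2,7) ∈ E(G2) ✓
  (8,9) → (φ(8),φ(9)) = (1,2) ∈ E(G2) ✓
All 15 edges of G1 map to edges of G2, and |E(G1)| = |E(G2)| = 15, so φ is a bijection on edges as well as vertices. Hence G1 ≅ G2.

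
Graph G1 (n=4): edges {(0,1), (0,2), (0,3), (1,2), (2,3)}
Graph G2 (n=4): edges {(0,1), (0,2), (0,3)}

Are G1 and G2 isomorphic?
No, not isomorphic

The graphs are NOT isomorphic.

Degrees in G1: deg(0)=3, deg(1)=2, deg(2)=3, deg(3)=2.
Sorted degree sequence of G1: [3, 3, 2, 2].
Degrees in G2: deg(0)=3, deg(1)=1, deg(2)=1, deg(3)=1.
Sorted degree sequence of G2: [3, 1, 1, 1].
The (sorted) degree sequence is an isomorphism invariant, so since G1 and G2 have different degree sequences they cannot be isomorphic.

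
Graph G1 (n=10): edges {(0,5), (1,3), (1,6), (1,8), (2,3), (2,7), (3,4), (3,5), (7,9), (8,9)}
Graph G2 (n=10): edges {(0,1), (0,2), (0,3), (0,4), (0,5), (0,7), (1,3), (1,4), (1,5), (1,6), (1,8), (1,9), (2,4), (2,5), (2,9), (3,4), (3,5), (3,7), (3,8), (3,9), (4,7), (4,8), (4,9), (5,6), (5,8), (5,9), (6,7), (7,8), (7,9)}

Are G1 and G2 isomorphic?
No, not isomorphic

The graphs are NOT isomorphic.

Degrees in G1: deg(0)=1, deg(1)=3, deg(2)=2, deg(3)=4, deg(4)=1, deg(5)=2, deg(6)=1, deg(7)=2, deg(8)=2, deg(9)=2.
Sorted degree sequence of G1: [4, 3, 2, 2, 2, 2, 2, 1, 1, 1].
Degrees in G2: deg(0)=6, deg(1)=7, deg(2)=4, deg(3)=7, deg(4)=7, deg(5)=7, deg(6)=3, deg(7)=6, deg(8)=5, deg(9)=6.
Sorted degree sequence of G2: [7, 7, 7, 7, 6, 6, 6, 5, 4, 3].
The (sorted) degree sequence is an isomorphism invariant, so since G1 and G2 have different degree sequences they cannot be isomorphic.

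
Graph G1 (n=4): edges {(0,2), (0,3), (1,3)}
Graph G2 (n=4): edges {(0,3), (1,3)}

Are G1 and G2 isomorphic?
No, not isomorphic

The graphs are NOT isomorphic.

Counting edges: G1 has 3 edge(s); G2 has 2 edge(s).
Edge count is an isomorphism invariant (a bijection on vertices induces a bijection on edges), so differing edge counts rule out isomorphism.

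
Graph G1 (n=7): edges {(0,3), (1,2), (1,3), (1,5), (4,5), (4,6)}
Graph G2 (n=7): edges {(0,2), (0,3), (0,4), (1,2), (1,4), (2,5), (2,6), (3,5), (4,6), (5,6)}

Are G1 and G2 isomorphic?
No, not isomorphic

The graphs are NOT isomorphic.

Degrees in G1: deg(0)=1, deg(1)=3, deg(2)=1, deg(3)=2, deg(4)=2, deg(5)=2, deg(6)=1.
Sorted degree sequence of G1: [3, 2, 2, 2, 1, 1, 1].
Degrees in G2: deg(0)=3, deg(1)=2, deg(2)=4, deg(3)=2, deg(4)=3, deg(5)=3, deg(6)=3.
Sorted degree sequence of G2: [4, 3, 3, 3, 3, 2, 2].
The (sorted) degree sequence is an isomorphism invariant, so since G1 and G2 have different degree sequences they cannot be isomorphic.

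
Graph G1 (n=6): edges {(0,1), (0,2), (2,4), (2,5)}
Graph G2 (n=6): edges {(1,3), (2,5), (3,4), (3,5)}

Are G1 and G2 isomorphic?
Yes, isomorphic

The graphs are isomorphic.
One valid mapping φ: V(G1) → V(G2): 0→5, 1→2, 2→3, 3→0, 4→1, 5→4

Verify φ preserves adjacency — for each edge of G1, its image is an edge of G2:
  (0,1) → (φ(0),φ(1)) = (2,5) ∈ E(G2) ✓
  (0,2) → (φ(0),φ(2)) = (3,5) ∈ E(G2) ✓
  (2,4) → (φ(2),φ(4)) = (1,3) ∈ E(G2) ✓
  (2,5) → (φ(2),φ(5)) = (3,4) ∈ E(G2) ✓
All 4 edges of G1 map to edges of G2, and |E(G1)| = |E(G2)| = 4, so φ is a bijection on edges as well as vertices. Hence G1 ≅ G2.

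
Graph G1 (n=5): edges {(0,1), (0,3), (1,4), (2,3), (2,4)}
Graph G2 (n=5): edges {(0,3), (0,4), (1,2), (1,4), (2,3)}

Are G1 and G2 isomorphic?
Yes, isomorphic

The graphs are isomorphic.
One valid mapping φ: V(G1) → V(G2): 0→4, 1→0, 2→2, 3→1, 4→3

Verify φ preserves adjacency — for each edge of G1, its image is an edge of G2:
  (0,1) → (φ(0),φ(1)) = (0,4) ∈ E(G2) ✓
  (0,3) → (φ(0),φ(3)) = (1,4) ∈ E(G2) ✓
  (1,4) → (φ(1),φ(4)) = (0,3) ∈ E(G2) ✓
  (2,3) → (φ(2),φ(3)) = (1,2) ∈ E(G2) ✓
  (2,4) → (φ(2),φ(4)) = (2,3) ∈ E(G2) ✓
All 5 edges of G1 map to edges of G2, and |E(G1)| = |E(G2)| = 5, so φ is a bijection on edges as well as vertices. Hence G1 ≅ G2.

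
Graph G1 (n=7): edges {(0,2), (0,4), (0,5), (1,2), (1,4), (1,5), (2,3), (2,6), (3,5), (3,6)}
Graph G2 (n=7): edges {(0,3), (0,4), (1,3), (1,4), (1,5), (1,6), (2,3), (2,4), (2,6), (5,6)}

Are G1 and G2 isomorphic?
Yes, isomorphic

The graphs are isomorphic.
One valid mapping φ: V(G1) → V(G2): 0→4, 1→3, 2→1, 3→6, 4→0, 5→2, 6→5

Verify φ preserves adjacency — for each edge of G1, its image is an edge of G2:
  (0,2) → (φ(0),φ(2)) = (1,4) ∈ E(G2) ✓
  (0,4) → (φ(0),φ(4)) = (0,4) ∈ E(G2) ✓
  (0,5) → (φ(0),φ(5)) = (2,4) ∈ E(G2) ✓
  (1,2) → (φ(1),φ(2)) = (1,3) ∈ E(G2) ✓
  (1,4) → (φ(1),φ(4)) = (0,3) ∈ E(G2) ✓
  (1,5) → (φ(1),φ(5)) = (2,3) ∈ E(G2) ✓
  (2,3) → (φ(2),φ(3)) = (1,6) ∈ E(G2) ✓
  (2,6) → (φ(2),φ(6)) = (1,5) ∈ E(G2) ✓
  (3,5) → (φ(3),φ(5)) = (2,6) ∈ E(G2) ✓
  (3,6) → (φ(3),φ(6)) = (5,6) ∈ E(G2) ✓
All 10 edges of G1 map to edges of G2, and |E(G1)| = |E(G2)| = 10, so φ is a bijection on edges as well as vertices. Hence G1 ≅ G2.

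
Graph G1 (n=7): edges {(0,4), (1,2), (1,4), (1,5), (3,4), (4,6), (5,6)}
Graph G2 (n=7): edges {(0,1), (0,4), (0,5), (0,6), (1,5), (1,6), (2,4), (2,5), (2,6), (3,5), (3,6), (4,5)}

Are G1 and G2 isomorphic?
No, not isomorphic

The graphs are NOT isomorphic.

Degrees in G1: deg(0)=1, deg(1)=3, deg(2)=1, deg(3)=1, deg(4)=4, deg(5)=2, deg(6)=2.
Sorted degree sequence of G1: [4, 3, 2, 2, 1, 1, 1].
Degrees in G2: deg(0)=4, deg(1)=3, deg(2)=3, deg(3)=2, deg(4)=3, deg(5)=5, deg(6)=4.
Sorted degree sequence of G2: [5, 4, 4, 3, 3, 3, 2].
The (sorted) degree sequence is an isomorphism invariant, so since G1 and G2 have different degree sequences they cannot be isomorphic.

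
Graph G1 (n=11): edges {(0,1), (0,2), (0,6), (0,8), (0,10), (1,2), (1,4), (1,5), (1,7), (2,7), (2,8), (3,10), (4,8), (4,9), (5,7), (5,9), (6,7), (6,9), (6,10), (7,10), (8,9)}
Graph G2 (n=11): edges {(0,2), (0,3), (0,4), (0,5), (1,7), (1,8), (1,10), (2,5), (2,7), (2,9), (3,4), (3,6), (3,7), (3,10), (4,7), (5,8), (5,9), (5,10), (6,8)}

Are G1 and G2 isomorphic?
No, not isomorphic

The graphs are NOT isomorphic.

Degrees in G1: deg(0)=5, deg(1)=5, deg(2)=4, deg(3)=1, deg(4)=3, deg(5)=3, deg(6)=4, deg(7)=5, deg(8)=4, deg(9)=4, deg(10)=4.
Sorted degree sequence of G1: [5, 5, 5, 4, 4, 4, 4, 4, 3, 3, 1].
Degrees in G2: deg(0)=4, deg(1)=3, deg(2)=4, deg(3)=5, deg(4)=3, deg(5)=5, deg(6)=2, deg(7)=4, deg(8)=3, deg(9)=2, deg(10)=3.
Sorted degree sequence of G2: [5, 5, 4, 4, 4, 3, 3, 3, 3, 2, 2].
The (sorted) degree sequence is an isomorphism invariant, so since G1 and G2 have different degree sequences they cannot be isomorphic.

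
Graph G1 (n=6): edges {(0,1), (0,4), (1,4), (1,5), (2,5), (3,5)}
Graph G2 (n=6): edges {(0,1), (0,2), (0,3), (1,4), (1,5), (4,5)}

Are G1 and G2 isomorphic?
Yes, isomorphic

The graphs are isomorphic.
One valid mapping φ: V(G1) → V(G2): 0→4, 1→1, 2→3, 3→2, 4→5, 5→0

Verify φ preserves adjacency — for each edge of G1, its image is an edge of G2:
  (0,1) → (φ(0),φ(1)) = (1,4) ∈ E(G2) ✓
  (0,4) → (φ(0),φ(4)) = (4,5) ∈ E(G2) ✓
  (1,4) → (φ(1),φ(4)) = (1,5) ∈ E(G2) ✓
  (1,5) → (φ(1),φ(5)) = (0,1) ∈ E(G2) ✓
  (2,5) → (φ(2),φ(5)) = (0,3) ∈ E(G2) ✓
  (3,5) → (φ(3),φ(5)) = (0,2) ∈ E(G2) ✓
All 6 edges of G1 map to edges of G2, and |E(G1)| = |E(G2)| = 6, so φ is a bijection on edges as well as vertices. Hence G1 ≅ G2.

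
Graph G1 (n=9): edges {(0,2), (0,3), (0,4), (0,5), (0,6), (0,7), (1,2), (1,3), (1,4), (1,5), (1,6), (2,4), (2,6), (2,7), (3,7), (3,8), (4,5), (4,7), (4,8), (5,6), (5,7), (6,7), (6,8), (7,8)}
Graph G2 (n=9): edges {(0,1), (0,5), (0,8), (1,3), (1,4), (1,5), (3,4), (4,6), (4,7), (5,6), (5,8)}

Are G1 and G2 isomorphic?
No, not isomorphic

The graphs are NOT isomorphic.

Connected components of G1: 1 component(s) with vertex sets [[0, 1, 2, 3, 4, 5, 6, 7, 8]], sizes [9].
Connected components of G2: 2 component(s) with vertex sets [[2], [0, 1, 3, 4, 5, 6, 7, 8]], sizes [1, 8].
The number of connected components (and the multiset of component sizes) is an isomorphism invariant — an isomorphism maps each component of G1 bijectively onto a component of G2. Since G1 has 1 component(s) and G2 has 2, they cannot be isomorphic.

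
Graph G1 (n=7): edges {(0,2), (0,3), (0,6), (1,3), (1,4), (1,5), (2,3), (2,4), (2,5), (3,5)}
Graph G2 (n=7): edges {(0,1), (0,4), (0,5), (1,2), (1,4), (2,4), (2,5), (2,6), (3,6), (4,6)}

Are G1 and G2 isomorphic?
Yes, isomorphic

The graphs are isomorphic.
One valid mapping φ: V(G1) → V(G2): 0→6, 1→0, 2→2, 3→4, 4→5, 5→1, 6→3

Verify φ preserves adjacency — for each edge of G1, its image is an edge of G2:
  (0,2) → (φ(0),φ(2)) = (2,6) ∈ E(G2) ✓
  (0,3) → (φ(0),φ(3)) = (4,6) ∈ E(G2) ✓
  (0,6) → (φ(0),φ(6)) = (3,6) ∈ E(G2) ✓
  (1,3) → (φ(1),φ(3)) = (0,4) ∈ E(G2) ✓
  (1,4) → (φ(1),φ(4)) = (0,5) ∈ E(G2) ✓
  (1,5) → (φ(1),φ(5)) = (0,1) ∈ E(G2) ✓
  (2,3) → (φ(2),φ(3)) = (2,4) ∈ E(G2) ✓
  (2,4) → (φ(2),φ(4)) = (2,5) ∈ E(G2) ✓
  (2,5) → (φ(2),φ(5)) = (1,2) ∈ E(G2) ✓
  (3,5) → (φ(3),φ(5)) = (1,4) ∈ E(G2) ✓
All 10 edges of G1 map to edges of G2, and |E(G1)| = |E(G2)| = 10, so φ is a bijection on edges as well as vertices. Hence G1 ≅ G2.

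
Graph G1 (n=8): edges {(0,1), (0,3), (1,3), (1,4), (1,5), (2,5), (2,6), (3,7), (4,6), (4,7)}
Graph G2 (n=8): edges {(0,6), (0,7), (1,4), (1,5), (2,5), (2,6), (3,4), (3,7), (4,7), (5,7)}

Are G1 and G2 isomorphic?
Yes, isomorphic

The graphs are isomorphic.
One valid mapping φ: V(G1) → V(G2): 0→3, 1→7, 2→6, 3→4, 4→5, 5→0, 6→2, 7→1

Verify φ preserves adjacency — for each edge of G1, its image is an edge of G2:
  (0,1) → (φ(0),φ(1)) = (3,7) ∈ E(G2) ✓
  (0,3) → (φ(0),φ(3)) = (3,4) ∈ E(G2) ✓
  (1,3) → (φ(1),φ(3)) = (4,7) ∈ E(G2) ✓
  (1,4) → (φ(1),φ(4)) = (5,7) ∈ E(G2) ✓
  (1,5) → (φ(1),φ(5)) = (0,7) ∈ E(G2) ✓
  (2,5) → (φ(2),φ(5)) = (0,6) ∈ E(G2) ✓
  (2,6) → (φ(2),φ(6)) = (2,6) ∈ E(G2) ✓
  (3,7) → (φ(3),φ(7)) = (1,4) ∈ E(G2) ✓
  (4,6) → (φ(4),φ(6)) = (2,5) ∈ E(G2) ✓
  (4,7) → (φ(4),φ(7)) = (1,5) ∈ E(G2) ✓
All 10 edges of G1 map to edges of G2, and |E(G1)| = |E(G2)| = 10, so φ is a bijection on edges as well as vertices. Hence G1 ≅ G2.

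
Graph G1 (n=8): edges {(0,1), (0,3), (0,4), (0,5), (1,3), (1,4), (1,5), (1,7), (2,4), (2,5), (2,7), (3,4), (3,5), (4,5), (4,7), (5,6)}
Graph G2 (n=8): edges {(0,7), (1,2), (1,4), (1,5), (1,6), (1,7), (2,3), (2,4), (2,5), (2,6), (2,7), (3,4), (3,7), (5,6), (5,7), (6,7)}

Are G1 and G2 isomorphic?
Yes, isomorphic

The graphs are isomorphic.
One valid mapping φ: V(G1) → V(G2): 0→6, 1→1, 2→3, 3→5, 4→2, 5→7, 6→0, 7→4

Verify φ preserves adjacency — for each edge of G1, its image is an edge of G2:
  (0,1) → (φ(0),φ(1)) = (1,6) ∈ E(G2) ✓
  (0,3) → (φ(0),φ(3)) = (5,6) ∈ E(G2) ✓
  (0,4) → (φ(0),φ(4)) = (2,6) ∈ E(G2) ✓
  (0,5) → (φ(0),φ(5)) = (6,7) ∈ E(G2) ✓
  (1,3) → (φ(1),φ(3)) = (1,5) ∈ E(G2) ✓
  (1,4) → (φ(1),φ(4)) = (1,2) ∈ E(G2) ✓
  (1,5) → (φ(1),φ(5)) = (1,7) ∈ E(G2) ✓
  (1,7) → (φ(1),φ(7)) = (1,4) ∈ E(G2) ✓
  (2,4) → (φ(2),φ(4)) = (2,3) ∈ E(G2) ✓
  (2,5) → (φ(2),φ(5)) = (3,7) ∈ E(G2) ✓
  (2,7) → (φ(2),φ(7)) = (3,4) ∈ E(G2) ✓
  (3,4) → (φ(3),φ(4)) = (2,5) ∈ E(G2) ✓
  (3,5) → (φ(3),φ(5)) = (5,7) ∈ E(G2) ✓
  (4,5) → (φ(4),φ(5)) = (2,7) ∈ E(G2) ✓
  (4,7) → (φ(4),φ(7)) = (2,4) ∈ E(G2) ✓
  (5,6) → (φ(5),φ(6)) = (0,7) ∈ E(G2) ✓
All 16 edges of G1 map to edges of G2, and |E(G1)| = |E(G2)| = 16, so φ is a bijection on edges as well as vertices. Hence G1 ≅ G2.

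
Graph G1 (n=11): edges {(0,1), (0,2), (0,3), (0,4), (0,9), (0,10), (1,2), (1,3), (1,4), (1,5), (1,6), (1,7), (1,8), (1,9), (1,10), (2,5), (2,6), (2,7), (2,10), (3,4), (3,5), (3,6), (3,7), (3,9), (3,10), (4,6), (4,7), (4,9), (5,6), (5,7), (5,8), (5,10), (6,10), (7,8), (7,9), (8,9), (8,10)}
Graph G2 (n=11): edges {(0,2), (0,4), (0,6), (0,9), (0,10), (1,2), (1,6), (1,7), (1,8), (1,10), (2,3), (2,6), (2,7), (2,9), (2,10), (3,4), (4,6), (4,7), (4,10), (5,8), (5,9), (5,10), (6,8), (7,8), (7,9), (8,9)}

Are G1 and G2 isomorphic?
No, not isomorphic

The graphs are NOT isomorphic.

Counting triangles (3-cliques): G1 has 49, G2 has 13.
Triangle count is an isomorphism invariant, so differing triangle counts rule out isomorphism.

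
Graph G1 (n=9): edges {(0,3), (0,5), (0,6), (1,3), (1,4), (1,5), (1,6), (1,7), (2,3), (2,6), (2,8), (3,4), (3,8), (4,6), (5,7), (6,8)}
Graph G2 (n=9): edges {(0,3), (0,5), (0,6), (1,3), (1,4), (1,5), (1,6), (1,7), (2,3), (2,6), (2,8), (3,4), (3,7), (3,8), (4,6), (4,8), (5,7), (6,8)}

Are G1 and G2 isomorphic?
No, not isomorphic

The graphs are NOT isomorphic.

Counting edges: G1 has 16 edge(s); G2 has 18 edge(s).
Edge count is an isomorphism invariant (a bijection on vertices induces a bijection on edges), so differing edge counts rule out isomorphism.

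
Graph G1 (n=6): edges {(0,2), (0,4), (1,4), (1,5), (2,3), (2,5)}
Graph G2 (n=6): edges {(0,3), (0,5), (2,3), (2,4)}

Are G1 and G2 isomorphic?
No, not isomorphic

The graphs are NOT isomorphic.

Connected components of G1: 1 component(s) with vertex sets [[0, 1, 2, 3, 4, 5]], sizes [6].
Connected components of G2: 2 component(s) with vertex sets [[1], [0, 2, 3, 4, 5]], sizes [1, 5].
The number of connected components (and the multiset of component sizes) is an isomorphism invariant — an isomorphism maps each component of G1 bijectively onto a component of G2. Since G1 has 1 component(s) and G2 has 2, they cannot be isomorphic.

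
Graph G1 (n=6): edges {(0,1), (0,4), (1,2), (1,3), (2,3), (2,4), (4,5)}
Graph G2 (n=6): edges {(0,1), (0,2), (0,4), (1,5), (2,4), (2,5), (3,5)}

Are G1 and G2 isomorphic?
Yes, isomorphic

The graphs are isomorphic.
One valid mapping φ: V(G1) → V(G2): 0→1, 1→0, 2→2, 3→4, 4→5, 5→3

Verify φ preserves adjacency — for each edge of G1, its image is an edge of G2:
  (0,1) → (φ(0),φ(1)) = (0,1) ∈ E(G2) ✓
  (0,4) → (φ(0),φ(4)) = (1,5) ∈ E(G2) ✓
  (1,2) → (φ(1),φ(2)) = (0,2) ∈ E(G2) ✓
  (1,3) → (φ(1),φ(3)) = (0,4) ∈ E(G2) ✓
  (2,3) → (φ(2),φ(3)) = (2,4) ∈ E(G2) ✓
  (2,4) → (φ(2),φ(4)) = (2,5) ∈ E(G2) ✓
  (4,5) → (φ(4),φ(5)) = (3,5) ∈ E(G2) ✓
All 7 edges of G1 map to edges of G2, and |E(G1)| = |E(G2)| = 7, so φ is a bijection on edges as well as vertices. Hence G1 ≅ G2.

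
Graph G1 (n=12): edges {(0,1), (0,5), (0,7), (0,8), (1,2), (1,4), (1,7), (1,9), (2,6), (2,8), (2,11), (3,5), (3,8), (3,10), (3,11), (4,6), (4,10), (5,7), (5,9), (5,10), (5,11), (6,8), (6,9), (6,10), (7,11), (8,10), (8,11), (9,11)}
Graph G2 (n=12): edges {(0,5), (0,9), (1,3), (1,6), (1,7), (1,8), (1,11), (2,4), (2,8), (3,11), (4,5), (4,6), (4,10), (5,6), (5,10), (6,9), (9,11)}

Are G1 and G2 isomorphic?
No, not isomorphic

The graphs are NOT isomorphic.

Counting triangles (3-cliques): G1 has 12, G2 has 3.
Triangle count is an isomorphism invariant, so differing triangle counts rule out isomorphism.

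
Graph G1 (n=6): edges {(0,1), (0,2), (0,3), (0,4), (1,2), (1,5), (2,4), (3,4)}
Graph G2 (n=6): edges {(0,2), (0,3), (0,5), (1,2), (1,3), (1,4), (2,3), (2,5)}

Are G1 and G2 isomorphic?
Yes, isomorphic

The graphs are isomorphic.
One valid mapping φ: V(G1) → V(G2): 0→2, 1→1, 2→3, 3→5, 4→0, 5→4

Verify φ preserves adjacency — for each edge of G1, its image is an edge of G2:
  (0,1) → (φ(0),φ(1)) = (1,2) ∈ E(G2) ✓
  (0,2) → (φ(0),φ(2)) = (2,3) ∈ E(G2) ✓
  (0,3) → (φ(0),φ(3)) = (2,5) ∈ E(G2) ✓
  (0,4) → (φ(0),φ(4)) = (0,2) ∈ E(G2) ✓
  (1,2) → (φ(1),φ(2)) = (1,3) ∈ E(G2) ✓
  (1,5) → (φ(1),φ(5)) = (1,4) ∈ E(G2) ✓
  (2,4) → (φ(2),φ(4)) = (0,3) ∈ E(G2) ✓
  (3,4) → (φ(3),φ(4)) = (0,5) ∈ E(G2) ✓
All 8 edges of G1 map to edges of G2, and |E(G1)| = |E(G2)| = 8, so φ is a bijection on edges as well as vertices. Hence G1 ≅ G2.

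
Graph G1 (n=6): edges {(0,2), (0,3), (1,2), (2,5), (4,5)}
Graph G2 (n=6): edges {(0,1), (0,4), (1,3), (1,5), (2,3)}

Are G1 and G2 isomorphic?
Yes, isomorphic

The graphs are isomorphic.
One valid mapping φ: V(G1) → V(G2): 0→3, 1→5, 2→1, 3→2, 4→4, 5→0

Verify φ preserves adjacency — for each edge of G1, its image is an edge of G2:
  (0,2) → (φ(0),φ(2)) = (1,3) ∈ E(G2) ✓
  (0,3) → (φ(0),φ(3)) = (2,3) ∈ E(G2) ✓
  (1,2) → (φ(1),φ(2)) = (1,5) ∈ E(G2) ✓
  (2,5) → (φ(2),φ(5)) = (0,1) ∈ E(G2) ✓
  (4,5) → (φ(4),φ(5)) = (0,4) ∈ E(G2) ✓
All 5 edges of G1 map to edges of G2, and |E(G1)| = |E(G2)| = 5, so φ is a bijection on edges as well as vertices. Hence G1 ≅ G2.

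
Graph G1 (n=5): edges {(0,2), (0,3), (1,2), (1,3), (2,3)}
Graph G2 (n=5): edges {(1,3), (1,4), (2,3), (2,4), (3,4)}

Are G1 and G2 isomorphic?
Yes, isomorphic

The graphs are isomorphic.
One valid mapping φ: V(G1) → V(G2): 0→2, 1→1, 2→3, 3→4, 4→0

Verify φ preserves adjacency — for each edge of G1, its image is an edge of G2:
  (0,2) → (φ(0),φ(2)) = (2,3) ∈ E(G2) ✓
  (0,3) → (φ(0),φ(3)) = (2,4) ∈ E(G2) ✓
  (1,2) → (φ(1),φ(2)) = (1,3) ∈ E(G2) ✓
  (1,3) → (φ(1),φ(3)) = (1,4) ∈ E(G2) ✓
  (2,3) → (φ(2),φ(3)) = (3,4) ∈ E(G2) ✓
All 5 edges of G1 map to edges of G2, and |E(G1)| = |E(G2)| = 5, so φ is a bijection on edges as well as vertices. Hence G1 ≅ G2.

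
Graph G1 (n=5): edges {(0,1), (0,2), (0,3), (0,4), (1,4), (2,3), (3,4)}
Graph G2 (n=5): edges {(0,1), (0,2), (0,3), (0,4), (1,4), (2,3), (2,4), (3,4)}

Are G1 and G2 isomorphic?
No, not isomorphic

The graphs are NOT isomorphic.

Counting edges: G1 has 7 edge(s); G2 has 8 edge(s).
Edge count is an isomorphism invariant (a bijection on vertices induces a bijection on edges), so differing edge counts rule out isomorphism.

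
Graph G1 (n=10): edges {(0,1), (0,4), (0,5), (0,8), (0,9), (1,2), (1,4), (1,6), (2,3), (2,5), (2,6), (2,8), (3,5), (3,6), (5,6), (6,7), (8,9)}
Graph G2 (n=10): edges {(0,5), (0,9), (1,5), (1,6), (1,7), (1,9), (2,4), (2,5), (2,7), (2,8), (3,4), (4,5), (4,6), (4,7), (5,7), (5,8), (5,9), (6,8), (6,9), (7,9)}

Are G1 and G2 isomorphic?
No, not isomorphic

The graphs are NOT isomorphic.

Degrees in G1: deg(0)=5, deg(1)=4, deg(2)=5, deg(3)=3, deg(4)=2, deg(5)=4, deg(6)=5, deg(7)=1, deg(8)=3, deg(9)=2.
Sorted degree sequence of G1: [5, 5, 5, 4, 4, 3, 3, 2, 2, 1].
Degrees in G2: deg(0)=2, deg(1)=4, deg(2)=4, deg(3)=1, deg(4)=5, deg(5)=7, deg(6)=4, deg(7)=5, deg(8)=3, deg(9)=5.
Sorted degree sequence of G2: [7, 5, 5, 5, 4, 4, 4, 3, 2, 1].
The (sorted) degree sequence is an isomorphism invariant, so since G1 and G2 have different degree sequences they cannot be isomorphic.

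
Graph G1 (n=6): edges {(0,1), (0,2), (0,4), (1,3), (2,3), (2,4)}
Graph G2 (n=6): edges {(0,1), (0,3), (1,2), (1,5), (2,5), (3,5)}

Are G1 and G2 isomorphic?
Yes, isomorphic

The graphs are isomorphic.
One valid mapping φ: V(G1) → V(G2): 0→1, 1→0, 2→5, 3→3, 4→2, 5→4

Verify φ preserves adjacency — for each edge of G1, its image is an edge of G2:
  (0,1) → (φ(0),φ(1)) = (0,1) ∈ E(G2) ✓
  (0,2) → (φ(0),φ(2)) = (1,5) ∈ E(G2) ✓
  (0,4) → (φ(0),φ(4)) = (1,2) ∈ E(G2) ✓
  (1,3) → (φ(1),φ(3)) = (0,3) ∈ E(G2) ✓
  (2,3) → (φ(2),φ(3)) = (3,5) ∈ E(G2) ✓
  (2,4) → (φ(2),φ(4)) = (2,5) ∈ E(G2) ✓
All 6 edges of G1 map to edges of G2, and |E(G1)| = |E(G2)| = 6, so φ is a bijection on edges as well as vertices. Hence G1 ≅ G2.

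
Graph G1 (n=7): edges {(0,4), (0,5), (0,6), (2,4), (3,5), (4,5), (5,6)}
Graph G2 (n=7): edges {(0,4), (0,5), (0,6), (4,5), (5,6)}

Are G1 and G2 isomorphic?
No, not isomorphic

The graphs are NOT isomorphic.

Counting edges: G1 has 7 edge(s); G2 has 5 edge(s).
Edge count is an isomorphism invariant (a bijection on vertices induces a bijection on edges), so differing edge counts rule out isomorphism.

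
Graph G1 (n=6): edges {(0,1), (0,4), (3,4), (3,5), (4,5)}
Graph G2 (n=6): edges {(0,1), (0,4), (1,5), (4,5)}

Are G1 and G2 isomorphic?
No, not isomorphic

The graphs are NOT isomorphic.

Counting triangles (3-cliques): G1 has 1, G2 has 0.
Triangle count is an isomorphism invariant, so differing triangle counts rule out isomorphism.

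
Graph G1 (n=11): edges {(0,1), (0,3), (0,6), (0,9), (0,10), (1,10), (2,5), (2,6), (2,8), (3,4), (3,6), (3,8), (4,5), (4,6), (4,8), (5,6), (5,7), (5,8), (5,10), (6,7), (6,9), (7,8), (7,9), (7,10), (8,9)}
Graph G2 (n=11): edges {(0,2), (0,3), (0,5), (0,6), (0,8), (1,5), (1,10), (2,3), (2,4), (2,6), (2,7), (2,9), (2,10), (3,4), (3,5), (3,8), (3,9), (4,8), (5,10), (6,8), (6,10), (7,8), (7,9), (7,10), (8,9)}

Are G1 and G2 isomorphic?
Yes, isomorphic

The graphs are isomorphic.
One valid mapping φ: V(G1) → V(G2): 0→10, 1→1, 2→4, 3→7, 4→9, 5→3, 6→2, 7→0, 8→8, 9→6, 10→5

Verify φ preserves adjacency — for each edge of G1, its image is an edge of G2:
  (0,1) → (φ(0),φ(1)) = (1,10) ∈ E(G2) ✓
  (0,3) → (φ(0),φ(3)) = (7,10) ∈ E(G2) ✓
  (0,6) → (φ(0),φ(6)) = (2,10) ∈ E(G2) ✓
  (0,9) → (φ(0),φ(9)) = (6,10) ∈ E(G2) ✓
  (0,10) → (φ(0),φ(10)) = (5,10) ∈ E(G2) ✓
  (1,10) → (φ(1),φ(10)) = (1,5) ∈ E(G2) ✓
  (2,5) → (φ(2),φ(5)) = (3,4) ∈ E(G2) ✓
  (2,6) → (φ(2),φ(6)) = (2,4) ∈ E(G2) ✓
  (2,8) → (φ(2),φ(8)) = (4,8) ∈ E(G2) ✓
  (3,4) → (φ(3),φ(4)) = (7,9) ∈ E(G2) ✓
  (3,6) → (φ(3),φ(6)) = (2,7) ∈ E(G2) ✓
  (3,8) → (φ(3),φ(8)) = (7,8) ∈ E(G2) ✓
  (4,5) → (φ(4),φ(5)) = (3,9) ∈ E(G2) ✓
  (4,6) → (φ(4),φ(6)) = (2,9) ∈ E(G2) ✓
  (4,8) → (φ(4),φ(8)) = (8,9) ∈ E(G2) ✓
  (5,6) → (φ(5),φ(6)) = (2,3) ∈ E(G2) ✓
  (5,7) → (φ(5),φ(7)) = (0,3) ∈ E(G2) ✓
  (5,8) → (φ(5),φ(8)) = (3,8) ∈ E(G2) ✓
  (5,10) → (φ(5),φ(10)) = (3,5) ∈ E(G2) ✓
  (6,7) → (φ(6),φ(7)) = (0,2) ∈ E(G2) ✓
  (6,9) → (φ(6),φ(9)) = (2,6) ∈ E(G2) ✓
  (7,8) → (φ(7),φ(8)) = (0,8) ∈ E(G2) ✓
  (7,9) → (φ(7),φ(9)) = (0,6) ∈ E(G2) ✓
  (7,10) → (φ(7),φ(10)) = (0,5) ∈ E(G2) ✓
  (8,9) → (φ(8),φ(9)) = (6,8) ∈ E(G2) ✓
All 25 edges of G1 map to edges of G2, and |E(G1)| = |E(G2)| = 25, so φ is a bijection on edges as well as vertices. Hence G1 ≅ G2.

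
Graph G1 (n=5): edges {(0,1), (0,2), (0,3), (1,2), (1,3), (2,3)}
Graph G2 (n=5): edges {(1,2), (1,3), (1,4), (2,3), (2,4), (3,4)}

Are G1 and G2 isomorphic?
Yes, isomorphic

The graphs are isomorphic.
One valid mapping φ: V(G1) → V(G2): 0→4, 1→3, 2→2, 3→1, 4→0

Verify φ preserves adjacency — for each edge of G1, its image is an edge of G2:
  (0,1) → (φ(0),φ(1)) = (3,4) ∈ E(G2) ✓
  (0,2) → (φ(0),φ(2)) = (2,4) ∈ E(G2) ✓
  (0,3) → (φ(0),φ(3)) = (1,4) ∈ E(G2) ✓
  (1,2) → (φ(1),φ(2)) = (2,3) ∈ E(G2) ✓
  (1,3) → (φ(1),φ(3)) = (1,3) ∈ E(G2) ✓
  (2,3) → (φ(2),φ(3)) = (1,2) ∈ E(G2) ✓
All 6 edges of G1 map to edges of G2, and |E(G1)| = |E(G2)| = 6, so φ is a bijection on edges as well as vertices. Hence G1 ≅ G2.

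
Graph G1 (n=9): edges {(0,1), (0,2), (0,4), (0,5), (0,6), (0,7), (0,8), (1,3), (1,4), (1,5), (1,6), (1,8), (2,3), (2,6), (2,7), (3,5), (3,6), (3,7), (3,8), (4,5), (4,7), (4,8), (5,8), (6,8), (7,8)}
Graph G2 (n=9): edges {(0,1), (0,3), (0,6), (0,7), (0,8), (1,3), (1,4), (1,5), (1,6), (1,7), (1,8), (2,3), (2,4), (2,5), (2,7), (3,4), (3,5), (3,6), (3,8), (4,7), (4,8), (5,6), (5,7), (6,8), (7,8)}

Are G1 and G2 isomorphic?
Yes, isomorphic

The graphs are isomorphic.
One valid mapping φ: V(G1) → V(G2): 0→3, 1→8, 2→2, 3→7, 4→6, 5→0, 6→4, 7→5, 8→1

Verify φ preserves adjacency — for each edge of G1, its image is an edge of G2:
  (0,1) → (φ(0),φ(1)) = (3,8) ∈ E(G2) ✓
  (0,2) → (φ(0),φ(2)) = (2,3) ∈ E(G2) ✓
  (0,4) → (φ(0),φ(4)) = (3,6) ∈ E(G2) ✓
  (0,5) → (φ(0),φ(5)) = (0,3) ∈ E(G2) ✓
  (0,6) → (φ(0),φ(6)) = (3,4) ∈ E(G2) ✓
  (0,7) → (φ(0),φ(7)) = (3,5) ∈ E(G2) ✓
  (0,8) → (φ(0),φ(8)) = (1,3) ∈ E(G2) ✓
  (1,3) → (φ(1),φ(3)) = (7,8) ∈ E(G2) ✓
  (1,4) → (φ(1),φ(4)) = (6,8) ∈ E(G2) ✓
  (1,5) → (φ(1),φ(5)) = (0,8) ∈ E(G2) ✓
  (1,6) → (φ(1),φ(6)) = (4,8) ∈ E(G2) ✓
  (1,8) → (φ(1),φ(8)) = (1,8) ∈ E(G2) ✓
  (2,3) → (φ(2),φ(3)) = (2,7) ∈ E(G2) ✓
  (2,6) → (φ(2),φ(6)) = (2,4) ∈ E(G2) ✓
  (2,7) → (φ(2),φ(7)) = (2,5) ∈ E(G2) ✓
  (3,5) → (φ(3),φ(5)) = (0,7) ∈ E(G2) ✓
  (3,6) → (φ(3),φ(6)) = (4,7) ∈ E(G2) ✓
  (3,7) → (φ(3),φ(7)) = (5,7) ∈ E(G2) ✓
  (3,8) → (φ(3),φ(8)) = (1,7) ∈ E(G2) ✓
  (4,5) → (φ(4),φ(5)) = (0,6) ∈ E(G2) ✓
  (4,7) → (φ(4),φ(7)) = (5,6) ∈ E(G2) ✓
  (4,8) → (φ(4),φ(8)) = (1,6) ∈ E(G2) ✓
  (5,8) → (φ(5),φ(8)) = (0,1) ∈ E(G2) ✓
  (6,8) → (φ(6),φ(8)) = (1,4) ∈ E(G2) ✓
  (7,8) → (φ(7),φ(8)) = (1,5) ∈ E(G2) ✓
All 25 edges of G1 map to edges of G2, and |E(G1)| = |E(G2)| = 25, so φ is a bijection on edges as well as vertices. Hence G1 ≅ G2.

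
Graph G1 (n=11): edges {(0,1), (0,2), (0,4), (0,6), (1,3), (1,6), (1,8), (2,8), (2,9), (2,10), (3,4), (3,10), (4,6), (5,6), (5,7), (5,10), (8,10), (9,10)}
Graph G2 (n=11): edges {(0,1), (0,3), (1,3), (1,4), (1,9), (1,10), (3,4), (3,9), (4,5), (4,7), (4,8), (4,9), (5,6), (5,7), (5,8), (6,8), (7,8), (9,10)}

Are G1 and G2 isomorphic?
No, not isomorphic

The graphs are NOT isomorphic.

Connected components of G1: 1 component(s) with vertex sets [[0, 1, 2, 3, 4, 5, 6, 7, 8, 9, 10]], sizes [11].
Connected components of G2: 2 component(s) with vertex sets [[2], [0, 1, 3, 4, 5, 6, 7, 8, 9, 10]], sizes [1, 10].
The number of connected components (and the multiset of component sizes) is an isomorphism invariant — an isomorphism maps each component of G1 bijectively onto a component of G2. Since G1 has 1 component(s) and G2 has 2, they cannot be isomorphic.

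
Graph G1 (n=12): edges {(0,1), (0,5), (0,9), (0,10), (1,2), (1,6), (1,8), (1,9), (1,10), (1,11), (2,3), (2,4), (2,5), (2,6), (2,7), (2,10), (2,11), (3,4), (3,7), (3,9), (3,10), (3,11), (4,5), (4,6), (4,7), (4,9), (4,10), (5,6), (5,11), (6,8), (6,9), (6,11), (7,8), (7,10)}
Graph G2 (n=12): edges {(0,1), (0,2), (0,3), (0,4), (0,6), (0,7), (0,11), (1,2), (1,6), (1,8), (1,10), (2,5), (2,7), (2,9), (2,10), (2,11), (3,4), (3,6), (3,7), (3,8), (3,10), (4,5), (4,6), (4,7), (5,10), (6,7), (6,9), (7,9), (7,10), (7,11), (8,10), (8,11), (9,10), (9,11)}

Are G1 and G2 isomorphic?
Yes, isomorphic

The graphs are isomorphic.
One valid mapping φ: V(G1) → V(G2): 0→8, 1→10, 2→7, 3→6, 4→0, 5→11, 6→2, 7→4, 8→5, 9→1, 10→3, 11→9

Verify φ preserves adjacency — for each edge of G1, its image is an edge of G2:
  (0,1) → (φ(0),φ(1)) = (8,10) ∈ E(G2) ✓
  (0,5) → (φ(0),φ(5)) = (8,11) ∈ E(G2) ✓
  (0,9) → (φ(0),φ(9)) = (1,8) ∈ E(G2) ✓
  (0,10) → (φ(0),φ(10)) = (3,8) ∈ E(G2) ✓
  (1,2) → (φ(1),φ(2)) = (7,10) ∈ E(G2) ✓
  (1,6) → (φ(1),φ(6)) = (2,10) ∈ E(G2) ✓
  (1,8) → (φ(1),φ(8)) = (5,10) ∈ E(G2) ✓
  (1,9) → (φ(1),φ(9)) = (1,10) ∈ E(G2) ✓
  (1,10) → (φ(1),φ(10)) = (3,10) ∈ E(G2) ✓
  (1,11) → (φ(1),φ(11)) = (9,10) ∈ E(G2) ✓
  (2,3) → (φ(2),φ(3)) = (6,7) ∈ E(G2) ✓
  (2,4) → (φ(2),φ(4)) = (0,7) ∈ E(G2) ✓
  (2,5) → (φ(2),φ(5)) = (7,11) ∈ E(G2) ✓
  (2,6) → (φ(2),φ(6)) = (2,7) ∈ E(G2) ✓
  (2,7) → (φ(2),φ(7)) = (4,7) ∈ E(G2) ✓
  (2,10) → (φ(2),φ(10)) = (3,7) ∈ E(G2) ✓
  (2,11) → (φ(2),φ(11)) = (7,9) ∈ E(G2) ✓
  (3,4) → (φ(3),φ(4)) = (0,6) ∈ E(G2) ✓
  (3,7) → (φ(3),φ(7)) = (4,6) ∈ E(G2) ✓
  (3,9) → (φ(3),φ(9)) = (1,6) ∈ E(G2) ✓
  (3,10) → (φ(3),φ(10)) = (3,6) ∈ E(G2) ✓
  (3,11) → (φ(3),φ(11)) = (6,9) ∈ E(G2) ✓
  (4,5) → (φ(4),φ(5)) = (0,11) ∈ E(G2) ✓
  (4,6) → (φ(4),φ(6)) = (0,2) ∈ E(G2) ✓
  (4,7) → (φ(4),φ(7)) = (0,4) ∈ E(G2) ✓
  (4,9) → (φ(4),φ(9)) = (0,1) ∈ E(G2) ✓
  (4,10) → (φ(4),φ(10)) = (0,3) ∈ E(G2) ✓
  (5,6) → (φ(5),φ(6)) = (2,11) ∈ E(G2) ✓
  (5,11) → (φ(5),φ(11)) = (9,11) ∈ E(G2) ✓
  (6,8) → (φ(6),φ(8)) = (2,5) ∈ E(G2) ✓
  (6,9) → (φ(6),φ(9)) = (1,2) ∈ E(G2) ✓
  (6,11) → (φ(6),φ(11)) = (2,9) ∈ E(G2) ✓
  (7,8) → (φ(7),φ(8)) = (4,5) ∈ E(G2) ✓
  (7,10) → (φ(7),φ(10)) = (3,4) ∈ E(G2) ✓
All 34 edges of G1 map to edges of G2, and |E(G1)| = |E(G2)| = 34, so φ is a bijection on edges as well as vertices. Hence G1 ≅ G2.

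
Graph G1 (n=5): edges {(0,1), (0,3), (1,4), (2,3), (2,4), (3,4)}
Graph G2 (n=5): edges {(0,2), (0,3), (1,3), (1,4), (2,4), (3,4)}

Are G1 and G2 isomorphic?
Yes, isomorphic

The graphs are isomorphic.
One valid mapping φ: V(G1) → V(G2): 0→2, 1→0, 2→1, 3→4, 4→3

Verify φ preserves adjacency — for each edge of G1, its image is an edge of G2:
  (0,1) → (φ(0),φ(1)) = (0,2) ∈ E(G2) ✓
  (0,3) → (φ(0),φ(3)) = (2,4) ∈ E(G2) ✓
  (1,4) → (φ(1),φ(4)) = (0,3) ∈ E(G2) ✓
  (2,3) → (φ(2),φ(3)) = (1,4) ∈ E(G2) ✓
  (2,4) → (φ(2),φ(4)) = (1,3) ∈ E(G2) ✓
  (3,4) → (φ(3),φ(4)) = (3,4) ∈ E(G2) ✓
All 6 edges of G1 map to edges of G2, and |E(G1)| = |E(G2)| = 6, so φ is a bijection on edges as well as vertices. Hence G1 ≅ G2.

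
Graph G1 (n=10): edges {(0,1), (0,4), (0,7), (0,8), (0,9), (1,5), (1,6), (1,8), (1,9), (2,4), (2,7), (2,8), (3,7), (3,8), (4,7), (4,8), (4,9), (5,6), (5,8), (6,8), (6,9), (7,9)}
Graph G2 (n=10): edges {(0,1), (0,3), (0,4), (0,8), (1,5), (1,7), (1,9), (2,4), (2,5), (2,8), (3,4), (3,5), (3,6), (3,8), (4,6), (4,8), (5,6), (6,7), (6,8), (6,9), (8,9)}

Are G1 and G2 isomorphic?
No, not isomorphic

The graphs are NOT isomorphic.

Counting triangles (3-cliques): G1 has 14, G2 has 10.
Triangle count is an isomorphism invariant, so differing triangle counts rule out isomorphism.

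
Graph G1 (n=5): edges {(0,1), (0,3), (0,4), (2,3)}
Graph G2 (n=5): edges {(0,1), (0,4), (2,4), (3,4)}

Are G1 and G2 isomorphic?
Yes, isomorphic

The graphs are isomorphic.
One valid mapping φ: V(G1) → V(G2): 0→4, 1→2, 2→1, 3→0, 4→3

Verify φ preserves adjacency — for each edge of G1, its image is an edge of G2:
  (0,1) → (φ(0),φ(1)) = (2,4) ∈ E(G2) ✓
  (0,3) → (φ(0),φ(3)) = (0,4) ∈ E(G2) ✓
  (0,4) → (φ(0),φ(4)) = (3,4) ∈ E(G2) ✓
  (2,3) → (φ(2),φ(3)) = (0,1) ∈ E(G2) ✓
All 4 edges of G1 map to edges of G2, and |E(G1)| = |E(G2)| = 4, so φ is a bijection on edges as well as vertices. Hence G1 ≅ G2.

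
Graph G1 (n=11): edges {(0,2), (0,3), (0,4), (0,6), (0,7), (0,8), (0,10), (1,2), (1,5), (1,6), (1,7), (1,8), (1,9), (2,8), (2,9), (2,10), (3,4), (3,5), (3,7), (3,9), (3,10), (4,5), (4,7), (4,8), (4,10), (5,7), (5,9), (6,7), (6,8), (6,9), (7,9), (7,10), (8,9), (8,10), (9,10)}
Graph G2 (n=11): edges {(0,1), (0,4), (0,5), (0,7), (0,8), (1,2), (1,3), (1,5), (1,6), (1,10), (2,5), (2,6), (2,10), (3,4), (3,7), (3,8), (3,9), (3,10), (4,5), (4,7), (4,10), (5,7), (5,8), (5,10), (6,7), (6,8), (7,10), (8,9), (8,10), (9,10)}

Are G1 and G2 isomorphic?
No, not isomorphic

The graphs are NOT isomorphic.

Counting triangles (3-cliques): G1 has 40, G2 has 23.
Triangle count is an isomorphism invariant, so differing triangle counts rule out isomorphism.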